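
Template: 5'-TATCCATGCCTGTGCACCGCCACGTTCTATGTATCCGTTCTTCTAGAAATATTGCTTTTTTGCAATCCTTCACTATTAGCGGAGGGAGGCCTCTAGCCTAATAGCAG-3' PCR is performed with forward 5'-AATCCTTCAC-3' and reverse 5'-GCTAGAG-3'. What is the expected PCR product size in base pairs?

34 bp

The forward primer matches the template at positions 64–73.
Reverse complement of the reverse primer: CTCTAGC. This occurs on the top strand at positions 91–97.
The product runs from position 64 to position 97, so its length is 97 − 64 + 1 = 34 bp.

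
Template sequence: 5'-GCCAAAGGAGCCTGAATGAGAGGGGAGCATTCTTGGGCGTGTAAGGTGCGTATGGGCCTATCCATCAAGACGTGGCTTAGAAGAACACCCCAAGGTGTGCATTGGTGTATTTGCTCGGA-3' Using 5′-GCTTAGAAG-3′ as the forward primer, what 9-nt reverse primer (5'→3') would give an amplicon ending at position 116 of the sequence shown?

The forward primer binds at positions 75–83; the product's 3' end on the top strand is position 116.
The reverse primer anneals to the top strand over positions 108–116, i.e. to TATTTGCTC.
Its sequence written 5'→3' is the reverse complement: GAGCAAATA.

5'-GAGCAAATA-3'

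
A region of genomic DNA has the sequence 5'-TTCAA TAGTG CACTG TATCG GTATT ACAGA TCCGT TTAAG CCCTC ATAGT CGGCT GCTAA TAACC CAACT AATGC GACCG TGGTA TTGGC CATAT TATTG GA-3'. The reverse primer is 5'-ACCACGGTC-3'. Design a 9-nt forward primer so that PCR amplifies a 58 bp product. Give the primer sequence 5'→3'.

5'-CAGATCCGT-3'

The reverse primer's reverse complement GACCGTGGT matches the template at positions 76–84, so the product ends at position 84.
A 58 bp product then starts at position 84 − 58 + 1 = 27.
The forward primer is identical to the top strand there: CAGATCCGT.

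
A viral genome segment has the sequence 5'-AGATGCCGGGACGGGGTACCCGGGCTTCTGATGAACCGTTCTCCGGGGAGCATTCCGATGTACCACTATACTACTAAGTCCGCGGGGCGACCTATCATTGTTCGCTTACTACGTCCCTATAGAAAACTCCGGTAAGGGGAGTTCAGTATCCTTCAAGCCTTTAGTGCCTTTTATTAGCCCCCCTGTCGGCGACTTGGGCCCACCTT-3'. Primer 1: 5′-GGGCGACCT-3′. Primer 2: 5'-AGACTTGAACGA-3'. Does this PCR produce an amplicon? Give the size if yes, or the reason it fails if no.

No product — primer 2 has no binding site in the template.

Primer 2 (AGACTTGAACGA) does not match the top strand, and its reverse complement TCGTTCAAGTCT does not match either.
With no annealing site for primer 2, no amplification occurs.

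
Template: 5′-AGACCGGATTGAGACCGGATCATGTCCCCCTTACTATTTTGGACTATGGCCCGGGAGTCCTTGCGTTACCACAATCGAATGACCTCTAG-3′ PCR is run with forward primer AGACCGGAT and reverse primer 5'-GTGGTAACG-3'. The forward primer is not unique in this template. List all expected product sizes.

72 bp, 61 bp

The forward primer AGACCGGAT matches the top strand at positions 1–9, 12–20.
The reverse primer's reverse complement is CGTTACCAC, matching at positions 64–72.
Each forward site pairs with the reverse site to give a product ending at position 72: sizes 72, 61 bp.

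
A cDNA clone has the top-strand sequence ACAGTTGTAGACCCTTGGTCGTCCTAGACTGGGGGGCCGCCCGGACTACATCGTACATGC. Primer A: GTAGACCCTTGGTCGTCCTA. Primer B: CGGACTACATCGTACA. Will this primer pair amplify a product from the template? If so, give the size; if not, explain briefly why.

No product — both primers anneal to the same strand and extend in the same direction.

Primer A (GTAGACCCTTGGTCGTCCTA) matches the top strand at positions 7–26 (3' end points downstream).
Primer B (CGGACTACATCGTACA) also matches the top strand directly, at positions 42–57 — its reverse complement TGTACGATGTAGTCCG is not present.
Both primers anneal to the bottom strand with 3' ends pointing the same way, so neither can prime synthesis back toward the other.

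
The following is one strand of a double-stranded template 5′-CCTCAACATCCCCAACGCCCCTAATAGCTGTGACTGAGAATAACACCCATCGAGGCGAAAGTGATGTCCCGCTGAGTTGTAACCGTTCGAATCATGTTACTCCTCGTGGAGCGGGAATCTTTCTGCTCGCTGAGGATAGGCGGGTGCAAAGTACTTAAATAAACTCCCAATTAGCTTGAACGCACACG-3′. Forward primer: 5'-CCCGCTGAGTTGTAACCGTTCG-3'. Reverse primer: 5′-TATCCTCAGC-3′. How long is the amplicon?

Scanning the template, CCCGCTGAGTTGTAACCGTTCG occurs at positions 68–89; this primer anneals to the bottom strand there with its 3' end pointing downstream.
Reverse complement of the reverse primer: GCTGAGGATA. This occurs on the top strand at positions 129–138.
Product length = (reverse-primer end) − (forward-primer start) + 1 = 138 − 68 + 1 = 71 bp.

71 bp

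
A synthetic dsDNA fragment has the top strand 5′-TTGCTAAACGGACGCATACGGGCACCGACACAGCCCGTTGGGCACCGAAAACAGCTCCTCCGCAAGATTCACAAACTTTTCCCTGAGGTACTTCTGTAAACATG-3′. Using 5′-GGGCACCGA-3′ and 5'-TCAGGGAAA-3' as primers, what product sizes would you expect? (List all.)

67 bp, 47 bp

The forward primer GGGCACCGA matches the top strand at positions 20–28, 40–48.
The reverse primer's reverse complement is TTTCCCTGA, matching at positions 78–86.
Each forward site pairs with the reverse site to give a product ending at position 86: sizes 67, 47 bp.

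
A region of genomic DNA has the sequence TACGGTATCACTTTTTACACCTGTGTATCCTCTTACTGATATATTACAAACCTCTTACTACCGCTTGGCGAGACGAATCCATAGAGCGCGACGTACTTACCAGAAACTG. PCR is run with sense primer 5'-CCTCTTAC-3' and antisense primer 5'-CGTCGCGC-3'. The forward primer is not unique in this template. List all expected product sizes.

65 bp, 43 bp

The forward primer CCTCTTAC matches the top strand at positions 29–36, 51–58.
The reverse primer's reverse complement is GCGCGACG, matching at positions 86–93.
Each forward site pairs with the reverse site to give a product ending at position 93: sizes 65, 43 bp.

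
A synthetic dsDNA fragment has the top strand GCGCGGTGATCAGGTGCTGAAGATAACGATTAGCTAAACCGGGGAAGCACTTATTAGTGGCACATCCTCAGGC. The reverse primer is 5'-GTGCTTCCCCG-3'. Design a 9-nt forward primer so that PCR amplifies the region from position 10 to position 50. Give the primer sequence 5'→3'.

The reverse primer's reverse complement CGGGGAAGCAC matches the template at positions 40–50; the product starts at position 10.
The forward primer is identical to the top strand over positions 10–18: TCAGGTGCT.

5'-TCAGGTGCT-3'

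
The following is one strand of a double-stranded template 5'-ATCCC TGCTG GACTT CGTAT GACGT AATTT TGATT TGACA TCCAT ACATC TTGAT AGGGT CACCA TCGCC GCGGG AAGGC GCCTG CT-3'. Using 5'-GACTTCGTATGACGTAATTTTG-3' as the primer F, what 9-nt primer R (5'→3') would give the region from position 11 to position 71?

The product's 3' end on the top strand is position 71.
The reverse primer anneals to the top strand over positions 63–71, i.e. to CCATCGCCG.
Its sequence written 5'→3' is the reverse complement: CGGCGATGG.

5'-CGGCGATGG-3'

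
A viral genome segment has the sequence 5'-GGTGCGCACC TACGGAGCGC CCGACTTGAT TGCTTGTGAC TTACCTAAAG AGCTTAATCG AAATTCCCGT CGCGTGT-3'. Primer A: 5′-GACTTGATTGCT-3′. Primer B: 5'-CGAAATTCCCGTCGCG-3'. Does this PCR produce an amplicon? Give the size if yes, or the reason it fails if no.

Primer A (GACTTGATTGCT) matches the top strand at positions 23–34 (3' end points downstream).
Primer B (CGAAATTCCCGTCGCG) also matches the top strand directly, at positions 59–74 — its reverse complement CGCGACGGGAATTTCG is not present.
Both primers anneal to the bottom strand with 3' ends pointing the same way, so neither can prime synthesis back toward the other.

No product — both primers anneal to the same strand and extend in the same direction.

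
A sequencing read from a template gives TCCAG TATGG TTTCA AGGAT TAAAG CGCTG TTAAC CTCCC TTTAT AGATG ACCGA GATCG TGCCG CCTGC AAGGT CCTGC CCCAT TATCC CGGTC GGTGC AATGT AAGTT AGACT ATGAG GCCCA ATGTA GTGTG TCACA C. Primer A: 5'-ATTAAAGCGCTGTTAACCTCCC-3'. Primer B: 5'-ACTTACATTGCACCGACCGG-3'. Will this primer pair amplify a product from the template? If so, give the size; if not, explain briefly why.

Yes — a 91 bp product.

Primer A (ATTAAAGCGCTGTTAACCTCCC) matches the top strand at positions 19–40; it acts as a forward primer.
Primer B's reverse complement is CCGGTCGGTGCAATGTAAGT, matching the top strand at positions 90–109; it acts as a reverse primer.
The 3' ends face each other across positions 19–109, giving a 91 bp product.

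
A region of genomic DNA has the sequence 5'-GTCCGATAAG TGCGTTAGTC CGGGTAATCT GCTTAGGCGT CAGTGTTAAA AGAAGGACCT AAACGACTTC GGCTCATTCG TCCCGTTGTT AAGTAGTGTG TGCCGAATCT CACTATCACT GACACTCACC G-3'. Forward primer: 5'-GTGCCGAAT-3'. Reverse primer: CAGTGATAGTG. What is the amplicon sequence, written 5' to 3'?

5'-GTGCCGAATCTCACTATCACTG-3'

Forward primer GTGCCGAAT is found on the top strand at positions 100–108.
The reverse primer's reverse complement is CACTATCACTG, which matches the template at positions 111–121.
The product is the template from position 100 through 121 (22 bp).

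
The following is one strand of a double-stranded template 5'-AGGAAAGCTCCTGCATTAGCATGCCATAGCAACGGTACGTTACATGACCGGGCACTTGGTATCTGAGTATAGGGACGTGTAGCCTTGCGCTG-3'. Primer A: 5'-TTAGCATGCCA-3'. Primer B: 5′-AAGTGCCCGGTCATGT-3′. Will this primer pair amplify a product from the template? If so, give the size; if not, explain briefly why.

Primer A (TTAGCATGCCA) matches the top strand at positions 16–26; it acts as a forward primer.
Primer B's reverse complement is ACATGACCGGGCACTT, matching the top strand at positions 42–57; it acts as a reverse primer.
The 3' ends face each other across positions 16–57, giving a 42 bp product.

Yes — a 42 bp product.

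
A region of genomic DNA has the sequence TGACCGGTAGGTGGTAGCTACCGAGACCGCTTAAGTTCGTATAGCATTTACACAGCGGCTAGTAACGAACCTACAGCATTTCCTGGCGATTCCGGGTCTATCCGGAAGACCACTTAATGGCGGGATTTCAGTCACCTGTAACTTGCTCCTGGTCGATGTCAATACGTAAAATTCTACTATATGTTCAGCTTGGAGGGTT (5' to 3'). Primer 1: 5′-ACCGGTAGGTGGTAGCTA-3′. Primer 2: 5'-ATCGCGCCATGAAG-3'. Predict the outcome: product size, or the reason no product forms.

Primer 2 (ATCGCGCCATGAAG) does not match the top strand, and its reverse complement CTTCATGGCGCGAT does not match either.
With no annealing site for primer 2, no amplification occurs.

No product — primer 2 has no binding site in the template.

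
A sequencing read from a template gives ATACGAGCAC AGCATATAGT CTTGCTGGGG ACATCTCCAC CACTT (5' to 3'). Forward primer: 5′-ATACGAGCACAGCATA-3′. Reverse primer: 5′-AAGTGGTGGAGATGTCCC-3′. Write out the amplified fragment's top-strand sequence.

Scanning the template, ATACGAGCACAGCATA occurs at positions 1–16; this primer anneals to the bottom strand there with its 3' end pointing downstream.
The reverse primer's reverse complement is GGGACATCTCCACCACTT, which matches the template at positions 28–45.
The product is the template from position 1 through 45 (45 bp).

5'-ATACGAGCACAGCATATAGTCTTGCTGGGGACATCTCCACCACTT-3'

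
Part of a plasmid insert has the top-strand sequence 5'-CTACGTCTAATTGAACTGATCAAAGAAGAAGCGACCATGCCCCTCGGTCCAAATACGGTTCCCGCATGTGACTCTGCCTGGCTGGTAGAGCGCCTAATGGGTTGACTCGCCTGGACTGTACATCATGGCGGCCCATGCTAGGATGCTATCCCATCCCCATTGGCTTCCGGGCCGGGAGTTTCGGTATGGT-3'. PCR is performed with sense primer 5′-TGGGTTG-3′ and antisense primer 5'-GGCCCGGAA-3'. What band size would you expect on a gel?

Forward primer TGGGTTG is found on the top strand at positions 98–104.
Taking the reverse complement of GGCCCGGAA gives TTCCGGGCC, found at positions 165–173 on the template; the primer anneals here to the top strand with its 3' end pointing upstream.
Product length = (reverse-primer end) − (forward-primer start) + 1 = 173 − 98 + 1 = 76 bp.

76 bp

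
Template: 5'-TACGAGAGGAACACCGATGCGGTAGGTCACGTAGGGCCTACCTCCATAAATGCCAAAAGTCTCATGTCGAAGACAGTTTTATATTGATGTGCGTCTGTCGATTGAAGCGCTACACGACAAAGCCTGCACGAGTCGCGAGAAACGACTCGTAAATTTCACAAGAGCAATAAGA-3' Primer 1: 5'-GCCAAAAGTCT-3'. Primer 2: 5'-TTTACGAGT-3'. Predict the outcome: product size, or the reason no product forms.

Yes — a 102 bp product.

Primer 1 (GCCAAAAGTCT) matches the top strand at positions 52–62; it acts as a forward primer.
Primer 2's reverse complement is ACTCGTAAA, matching the top strand at positions 145–153; it acts as a reverse primer.
The 3' ends face each other across positions 52–153, giving a 102 bp product.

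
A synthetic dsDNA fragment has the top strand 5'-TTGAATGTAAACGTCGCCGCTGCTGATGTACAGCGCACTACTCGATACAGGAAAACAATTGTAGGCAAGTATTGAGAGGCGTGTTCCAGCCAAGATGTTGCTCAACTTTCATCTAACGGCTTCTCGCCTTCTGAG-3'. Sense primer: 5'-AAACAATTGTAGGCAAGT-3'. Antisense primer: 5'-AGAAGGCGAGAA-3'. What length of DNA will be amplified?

80 bp

Scanning the template, AAACAATTGTAGGCAAGT occurs at positions 53–70; this primer anneals to the bottom strand there with its 3' end pointing downstream.
The reverse primer's reverse complement is TTCTCGCCTTCT, which matches the template at positions 121–132.
The product runs from position 53 to position 132, so its length is 132 − 53 + 1 = 80 bp.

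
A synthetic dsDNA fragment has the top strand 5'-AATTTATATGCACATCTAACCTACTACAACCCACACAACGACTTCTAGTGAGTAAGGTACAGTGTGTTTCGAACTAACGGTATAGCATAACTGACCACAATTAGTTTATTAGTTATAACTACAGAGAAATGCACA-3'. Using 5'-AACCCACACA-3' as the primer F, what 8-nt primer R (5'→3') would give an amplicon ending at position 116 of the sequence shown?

5'-ATAACTAA-3'

The forward primer binds at positions 28–37; the product's 3' end on the top strand is position 116.
The reverse primer anneals to the top strand over positions 109–116, i.e. to TTAGTTAT.
Its sequence written 5'→3' is the reverse complement: ATAACTAA.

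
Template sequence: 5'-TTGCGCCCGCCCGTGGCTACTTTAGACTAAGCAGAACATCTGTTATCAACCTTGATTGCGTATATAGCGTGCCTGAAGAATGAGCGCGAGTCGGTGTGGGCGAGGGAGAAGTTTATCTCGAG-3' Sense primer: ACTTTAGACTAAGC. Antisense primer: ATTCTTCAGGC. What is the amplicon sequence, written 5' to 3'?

Scanning the template, ACTTTAGACTAAGC occurs at positions 19–32; this primer anneals to the bottom strand there with its 3' end pointing downstream.
Reverse complement of the reverse primer: GCCTGAAGAAT. This occurs on the top strand at positions 71–81.
The product is the template from position 19 through 81 (63 bp).

5'-ACTTTAGACTAAGCAGAACATCTGTTATCAACCTTGATTGCGTATATAGCGTGCCTGAAGAAT-3'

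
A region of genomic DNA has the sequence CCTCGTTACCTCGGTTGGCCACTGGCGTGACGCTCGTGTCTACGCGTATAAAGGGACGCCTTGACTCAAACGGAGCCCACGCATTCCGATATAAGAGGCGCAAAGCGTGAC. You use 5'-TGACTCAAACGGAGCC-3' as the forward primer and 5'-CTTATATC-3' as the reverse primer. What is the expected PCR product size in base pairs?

34 bp

Forward primer TGACTCAAACGGAGCC is found on the top strand at positions 62–77.
Taking the reverse complement of CTTATATC gives GATATAAG, found at positions 88–95 on the template; the primer anneals here to the top strand with its 3' end pointing upstream.
The product runs from position 62 to position 95, so its length is 95 − 62 + 1 = 34 bp.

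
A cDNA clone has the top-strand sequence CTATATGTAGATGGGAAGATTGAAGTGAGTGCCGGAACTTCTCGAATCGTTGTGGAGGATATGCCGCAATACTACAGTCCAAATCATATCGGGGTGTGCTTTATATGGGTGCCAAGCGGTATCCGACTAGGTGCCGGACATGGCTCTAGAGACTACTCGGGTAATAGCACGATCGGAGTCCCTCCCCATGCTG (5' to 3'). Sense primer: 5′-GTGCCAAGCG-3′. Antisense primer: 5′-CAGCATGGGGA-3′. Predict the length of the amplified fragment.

Scanning the template, GTGCCAAGCG occurs at positions 109–118; this primer anneals to the bottom strand there with its 3' end pointing downstream.
Reverse complement of the reverse primer: TCCCCATGCTG. This occurs on the top strand at positions 183–193.
Amplicon spans positions 109–193: 85 bp.

85 bp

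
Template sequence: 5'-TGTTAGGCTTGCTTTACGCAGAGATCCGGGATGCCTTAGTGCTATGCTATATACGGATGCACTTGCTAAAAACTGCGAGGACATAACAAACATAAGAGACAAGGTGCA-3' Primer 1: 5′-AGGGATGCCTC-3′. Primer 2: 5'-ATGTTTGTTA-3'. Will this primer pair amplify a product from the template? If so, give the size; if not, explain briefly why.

No product — primer 1 has no binding site in the template.

Primer 1 (AGGGATGCCTC) does not match the top strand, and its reverse complement GAGGCATCCCT does not match either.
With no annealing site for primer 1, no amplification occurs.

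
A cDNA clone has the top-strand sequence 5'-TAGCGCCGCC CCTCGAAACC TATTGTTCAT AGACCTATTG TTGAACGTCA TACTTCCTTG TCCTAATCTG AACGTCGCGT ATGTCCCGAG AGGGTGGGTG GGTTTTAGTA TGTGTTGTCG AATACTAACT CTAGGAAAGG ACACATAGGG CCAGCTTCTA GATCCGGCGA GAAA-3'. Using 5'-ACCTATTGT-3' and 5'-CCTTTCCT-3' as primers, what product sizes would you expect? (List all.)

The forward primer ACCTATTGT matches the top strand at positions 18–26, 33–41.
The reverse primer's reverse complement is AGGAAAGG, matching at positions 133–140.
Each forward site pairs with the reverse site to give a product ending at position 140: sizes 123, 108 bp.

123 bp, 108 bp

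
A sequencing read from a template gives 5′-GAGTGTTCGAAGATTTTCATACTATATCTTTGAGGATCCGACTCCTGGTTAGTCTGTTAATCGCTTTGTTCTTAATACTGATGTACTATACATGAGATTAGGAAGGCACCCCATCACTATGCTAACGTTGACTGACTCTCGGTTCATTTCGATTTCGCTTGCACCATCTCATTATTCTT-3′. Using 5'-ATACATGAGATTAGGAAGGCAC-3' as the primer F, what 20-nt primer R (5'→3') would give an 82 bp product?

5'-AGATGGTGCAAGCGAAATCG-3'

The forward primer binds at positions 88–109, so an 82 bp product ends at position 88 + 82 − 1 = 169.
The reverse primer anneals to the top strand over positions 150–169, i.e. to CGATTTCGCTTGCACCATCT.
Its sequence written 5'→3' is the reverse complement: AGATGGTGCAAGCGAAATCG.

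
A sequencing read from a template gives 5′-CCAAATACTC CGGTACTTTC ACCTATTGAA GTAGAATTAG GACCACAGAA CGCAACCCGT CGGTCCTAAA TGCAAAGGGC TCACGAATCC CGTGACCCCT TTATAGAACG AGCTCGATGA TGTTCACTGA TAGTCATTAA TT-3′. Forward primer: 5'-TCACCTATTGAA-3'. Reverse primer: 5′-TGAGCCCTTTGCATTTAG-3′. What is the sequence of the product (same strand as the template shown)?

The forward primer matches the template at positions 19–30.
Taking the reverse complement of TGAGCCCTTTGCATTTAG gives CTAAATGCAAAGGGCTCA, found at positions 66–83 on the template; the primer anneals here to the top strand with its 3' end pointing upstream.
The product is the template from position 19 through 83 (65 bp).

5'-TCACCTATTGAAGTAGAATTAGGACCACAGAACGCAACCCGTCGGTCCTAAATGCAAAGGGCTCA-3'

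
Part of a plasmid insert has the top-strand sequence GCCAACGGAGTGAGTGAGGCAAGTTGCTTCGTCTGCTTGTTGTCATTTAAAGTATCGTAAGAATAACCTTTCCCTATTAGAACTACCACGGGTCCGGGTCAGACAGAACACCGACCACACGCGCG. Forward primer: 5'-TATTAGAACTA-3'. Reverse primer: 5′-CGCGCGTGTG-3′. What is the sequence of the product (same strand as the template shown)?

The forward primer matches the template at positions 75–85.
The reverse primer's reverse complement is CACACGCGCG, which matches the template at positions 116–125.
The product is the template from position 75 through 125 (51 bp).

5'-TATTAGAACTACCACGGGTCCGGGTCAGACAGAACACCGACCACACGCGCG-3'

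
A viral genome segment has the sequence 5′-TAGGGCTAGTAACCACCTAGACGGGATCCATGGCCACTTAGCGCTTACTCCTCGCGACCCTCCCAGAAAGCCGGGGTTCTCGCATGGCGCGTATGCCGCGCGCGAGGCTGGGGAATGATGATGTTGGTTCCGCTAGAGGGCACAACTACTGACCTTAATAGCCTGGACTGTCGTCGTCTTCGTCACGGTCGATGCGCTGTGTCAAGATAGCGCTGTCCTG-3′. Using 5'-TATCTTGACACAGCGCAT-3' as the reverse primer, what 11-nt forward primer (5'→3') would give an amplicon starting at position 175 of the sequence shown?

5'-CGTCTTCGTCA-3'

The reverse primer's reverse complement ATGCGCTGTGTCAAGATA matches the template at positions 192–209; the product starts at position 175.
The forward primer is identical to the top strand over positions 175–185: CGTCTTCGTCA.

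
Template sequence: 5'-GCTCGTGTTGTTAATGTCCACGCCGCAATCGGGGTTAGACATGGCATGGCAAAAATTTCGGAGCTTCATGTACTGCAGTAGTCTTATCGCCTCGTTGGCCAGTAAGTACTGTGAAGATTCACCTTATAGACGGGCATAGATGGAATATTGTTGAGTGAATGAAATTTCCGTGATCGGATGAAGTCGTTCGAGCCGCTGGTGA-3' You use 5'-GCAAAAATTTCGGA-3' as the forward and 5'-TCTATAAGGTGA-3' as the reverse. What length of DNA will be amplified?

82 bp

The forward primer matches the template at positions 49–62.
Taking the reverse complement of TCTATAAGGTGA gives TCACCTTATAGA, found at positions 119–130 on the template; the primer anneals here to the top strand with its 3' end pointing upstream.
Amplicon spans positions 49–130: 82 bp.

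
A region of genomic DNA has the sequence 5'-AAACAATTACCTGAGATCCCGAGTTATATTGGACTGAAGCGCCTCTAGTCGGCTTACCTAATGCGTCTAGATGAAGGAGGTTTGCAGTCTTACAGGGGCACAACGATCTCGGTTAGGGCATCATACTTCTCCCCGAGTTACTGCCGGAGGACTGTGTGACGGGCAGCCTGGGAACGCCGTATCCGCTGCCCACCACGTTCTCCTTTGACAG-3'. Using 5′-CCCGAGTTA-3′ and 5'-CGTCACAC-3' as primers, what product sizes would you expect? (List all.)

144 bp, 30 bp

The forward primer CCCGAGTTA matches the top strand at positions 18–26, 132–140.
The reverse primer's reverse complement is GTGTGACG, matching at positions 154–161.
Each forward site pairs with the reverse site to give a product ending at position 161: sizes 144, 30 bp.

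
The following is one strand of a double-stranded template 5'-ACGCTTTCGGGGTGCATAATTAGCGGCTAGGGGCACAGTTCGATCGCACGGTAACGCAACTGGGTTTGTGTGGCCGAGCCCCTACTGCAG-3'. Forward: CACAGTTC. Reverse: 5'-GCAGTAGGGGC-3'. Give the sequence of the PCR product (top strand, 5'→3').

The forward primer matches the template at positions 34–41.
Taking the reverse complement of GCAGTAGGGGC gives GCCCCTACTGC, found at positions 78–88 on the template; the primer anneals here to the top strand with its 3' end pointing upstream.
The product is the template from position 34 through 88 (55 bp).

5'-CACAGTTCGATCGCACGGTAACGCAACTGGGTTTGTGTGGCCGAGCCCCTACTGC-3'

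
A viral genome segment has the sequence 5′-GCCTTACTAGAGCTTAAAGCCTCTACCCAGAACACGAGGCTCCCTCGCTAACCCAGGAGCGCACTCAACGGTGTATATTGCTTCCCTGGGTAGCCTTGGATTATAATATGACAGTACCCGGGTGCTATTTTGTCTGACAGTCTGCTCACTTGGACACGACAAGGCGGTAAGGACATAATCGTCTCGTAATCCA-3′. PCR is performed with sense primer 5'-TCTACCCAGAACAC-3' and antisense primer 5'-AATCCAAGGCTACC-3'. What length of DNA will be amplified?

81 bp

Scanning the template, TCTACCCAGAACAC occurs at positions 22–35; this primer anneals to the bottom strand there with its 3' end pointing downstream.
Taking the reverse complement of AATCCAAGGCTACC gives GGTAGCCTTGGATT, found at positions 89–102 on the template; the primer anneals here to the top strand with its 3' end pointing upstream.
Amplicon spans positions 22–102: 81 bp.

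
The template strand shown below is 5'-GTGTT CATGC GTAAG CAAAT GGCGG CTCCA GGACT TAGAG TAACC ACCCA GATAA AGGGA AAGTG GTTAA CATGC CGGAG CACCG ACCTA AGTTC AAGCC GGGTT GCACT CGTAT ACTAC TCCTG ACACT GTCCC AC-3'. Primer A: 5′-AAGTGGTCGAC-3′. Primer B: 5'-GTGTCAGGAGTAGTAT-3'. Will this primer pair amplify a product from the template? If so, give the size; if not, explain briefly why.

No product — primer A has no binding site in the template.

Primer A (AAGTGGTCGAC) does not match the top strand, and its reverse complement GTCGACCACTT does not match either.
With no annealing site for primer A, no amplification occurs.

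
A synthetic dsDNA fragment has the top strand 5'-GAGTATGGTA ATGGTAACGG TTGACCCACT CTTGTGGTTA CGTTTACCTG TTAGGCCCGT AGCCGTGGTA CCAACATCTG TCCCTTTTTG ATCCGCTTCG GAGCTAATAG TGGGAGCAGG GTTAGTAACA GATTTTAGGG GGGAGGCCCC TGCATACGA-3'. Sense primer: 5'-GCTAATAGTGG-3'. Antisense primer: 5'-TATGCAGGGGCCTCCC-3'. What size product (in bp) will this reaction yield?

The forward primer matches the template at positions 103–113.
Reverse complement of the reverse primer: GGGAGGCCCCTGCATA. This occurs on the top strand at positions 141–156.
Product length = (reverse-primer end) − (forward-primer start) + 1 = 156 − 103 + 1 = 54 bp.

54 bp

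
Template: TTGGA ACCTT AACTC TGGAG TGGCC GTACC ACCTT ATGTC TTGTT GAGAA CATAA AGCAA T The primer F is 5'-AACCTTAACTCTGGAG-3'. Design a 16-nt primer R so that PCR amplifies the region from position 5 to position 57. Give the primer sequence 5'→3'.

5'-CTTTATGTTCTCAACA-3'

The product's 3' end on the top strand is position 57.
The reverse primer anneals to the top strand over positions 42–57, i.e. to TGTTGAGAACATAAAG.
Its sequence written 5'→3' is the reverse complement: CTTTATGTTCTCAACA.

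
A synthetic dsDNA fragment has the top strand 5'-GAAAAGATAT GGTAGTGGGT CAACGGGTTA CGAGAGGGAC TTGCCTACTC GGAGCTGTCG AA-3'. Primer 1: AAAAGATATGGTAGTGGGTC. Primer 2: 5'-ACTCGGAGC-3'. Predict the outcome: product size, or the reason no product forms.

No product — both primers anneal to the same strand and extend in the same direction.

Primer 1 (AAAAGATATGGTAGTGGGTC) matches the top strand at positions 2–21 (3' end points downstream).
Primer 2 (ACTCGGAGC) also matches the top strand directly, at positions 47–55 — its reverse complement GCTCCGAGT is not present.
Both primers anneal to the bottom strand with 3' ends pointing the same way, so neither can prime synthesis back toward the other.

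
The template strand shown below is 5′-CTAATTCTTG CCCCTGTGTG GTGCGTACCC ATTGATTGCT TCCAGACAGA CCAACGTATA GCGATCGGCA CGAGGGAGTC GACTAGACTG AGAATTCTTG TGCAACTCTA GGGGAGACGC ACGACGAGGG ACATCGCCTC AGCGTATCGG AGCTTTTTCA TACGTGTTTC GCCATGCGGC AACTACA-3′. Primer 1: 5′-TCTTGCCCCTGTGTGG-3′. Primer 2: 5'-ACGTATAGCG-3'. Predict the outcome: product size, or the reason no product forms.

Primer 1 (TCTTGCCCCTGTGTGG) matches the top strand at positions 6–21 (3' end points downstream).
Primer 2 (ACGTATAGCG) also matches the top strand directly, at positions 54–63 — its reverse complement CGCTATACGT is not present.
Both primers anneal to the bottom strand with 3' ends pointing the same way, so neither can prime synthesis back toward the other.

No product — both primers anneal to the same strand and extend in the same direction.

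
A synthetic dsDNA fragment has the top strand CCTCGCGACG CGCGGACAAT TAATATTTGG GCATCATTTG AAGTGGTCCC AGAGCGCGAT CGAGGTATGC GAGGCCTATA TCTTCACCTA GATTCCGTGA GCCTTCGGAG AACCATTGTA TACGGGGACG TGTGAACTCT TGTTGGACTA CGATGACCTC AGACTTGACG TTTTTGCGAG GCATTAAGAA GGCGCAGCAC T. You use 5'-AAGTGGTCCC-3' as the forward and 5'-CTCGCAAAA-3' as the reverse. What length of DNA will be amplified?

The forward primer matches the template at positions 41–50.
Reverse complement of the reverse primer: TTTTGCGAG. This occurs on the top strand at positions 172–180.
Product length = (reverse-primer end) − (forward-primer start) + 1 = 180 − 41 + 1 = 140 bp.

140 bp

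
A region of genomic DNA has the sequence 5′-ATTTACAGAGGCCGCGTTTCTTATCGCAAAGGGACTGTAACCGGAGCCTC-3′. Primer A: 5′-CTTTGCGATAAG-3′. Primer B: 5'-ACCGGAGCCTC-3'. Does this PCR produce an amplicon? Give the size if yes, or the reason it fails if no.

Primer A (CTTTGCGATAAG) has reverse complement CTTATCGCAAAG, which matches the top strand at positions 20–31; primer A anneals to the top strand there with its 3' end pointing upstream toward position 20.
Primer B (ACCGGAGCCTC) matches the top strand directly at positions 40–50; it anneals to the bottom strand with its 3' end pointing downstream toward position 50.
The 3' ends diverge (primer A extends toward position 1, primer B toward position 50), so the primers never converge on a shared product.

No product — the primers' 3' ends point away from each other.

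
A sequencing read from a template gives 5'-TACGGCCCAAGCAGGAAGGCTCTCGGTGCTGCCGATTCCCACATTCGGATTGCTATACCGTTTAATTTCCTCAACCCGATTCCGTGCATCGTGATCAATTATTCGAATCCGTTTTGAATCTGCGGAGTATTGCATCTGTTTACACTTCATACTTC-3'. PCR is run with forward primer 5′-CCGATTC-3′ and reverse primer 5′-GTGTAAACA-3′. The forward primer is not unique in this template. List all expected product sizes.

The forward primer CCGATTC matches the top strand at positions 32–38, 76–82.
The reverse primer's reverse complement is TGTTTACAC, matching at positions 137–145.
Each forward site pairs with the reverse site to give a product ending at position 145: sizes 114, 70 bp.

114 bp, 70 bp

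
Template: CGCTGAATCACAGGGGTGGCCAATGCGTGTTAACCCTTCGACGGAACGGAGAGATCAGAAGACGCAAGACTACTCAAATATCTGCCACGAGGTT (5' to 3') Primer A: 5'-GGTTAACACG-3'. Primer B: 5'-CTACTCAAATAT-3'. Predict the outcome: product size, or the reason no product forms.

No product — the primers' 3' ends point away from each other.

Primer A (GGTTAACACG) has reverse complement CGTGTTAACC, which matches the top strand at positions 26–35; primer A anneals to the top strand there with its 3' end pointing upstream toward position 26.
Primer B (CTACTCAAATAT) matches the top strand directly at positions 70–81; it anneals to the bottom strand with its 3' end pointing downstream toward position 81.
The 3' ends diverge (primer A extends toward position 1, primer B toward position 94), so the primers never converge on a shared product.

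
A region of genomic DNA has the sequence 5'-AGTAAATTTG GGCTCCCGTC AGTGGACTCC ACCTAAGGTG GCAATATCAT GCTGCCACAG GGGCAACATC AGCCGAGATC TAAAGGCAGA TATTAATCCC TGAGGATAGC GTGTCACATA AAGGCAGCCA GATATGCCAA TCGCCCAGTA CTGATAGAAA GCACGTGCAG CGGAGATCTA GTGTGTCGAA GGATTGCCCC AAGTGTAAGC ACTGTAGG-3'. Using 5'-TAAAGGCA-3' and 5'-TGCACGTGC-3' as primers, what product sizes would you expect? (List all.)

89 bp, 51 bp

The forward primer TAAAGGCA matches the top strand at positions 81–88, 119–126.
The reverse primer's reverse complement is GCACGTGCA, matching at positions 161–169.
Each forward site pairs with the reverse site to give a product ending at position 169: sizes 89, 51 bp.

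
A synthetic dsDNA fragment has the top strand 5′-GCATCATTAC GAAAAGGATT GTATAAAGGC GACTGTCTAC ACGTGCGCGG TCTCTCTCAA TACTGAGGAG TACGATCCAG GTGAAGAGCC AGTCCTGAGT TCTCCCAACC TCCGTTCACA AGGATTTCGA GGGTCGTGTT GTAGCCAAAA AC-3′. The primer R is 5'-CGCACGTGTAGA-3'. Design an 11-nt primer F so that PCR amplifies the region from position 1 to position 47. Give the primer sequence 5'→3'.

5'-GCATCATTACG-3'

The reverse primer's reverse complement TCTACACGTGCG matches the template at positions 36–47; the product starts at position 1.
The forward primer is identical to the top strand over positions 1–11: GCATCATTACG.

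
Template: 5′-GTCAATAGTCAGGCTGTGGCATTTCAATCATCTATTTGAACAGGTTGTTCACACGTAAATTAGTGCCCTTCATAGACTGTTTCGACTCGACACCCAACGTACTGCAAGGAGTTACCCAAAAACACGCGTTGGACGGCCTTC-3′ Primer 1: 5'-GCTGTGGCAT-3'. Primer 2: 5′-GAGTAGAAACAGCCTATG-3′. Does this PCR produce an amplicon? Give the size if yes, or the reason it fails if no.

No product — primer 2 has no binding site in the template.

Primer 2 (GAGTAGAAACAGCCTATG) does not match the top strand, and its reverse complement CATAGGCTGTTTCTACTC does not match either.
With no annealing site for primer 2, no amplification occurs.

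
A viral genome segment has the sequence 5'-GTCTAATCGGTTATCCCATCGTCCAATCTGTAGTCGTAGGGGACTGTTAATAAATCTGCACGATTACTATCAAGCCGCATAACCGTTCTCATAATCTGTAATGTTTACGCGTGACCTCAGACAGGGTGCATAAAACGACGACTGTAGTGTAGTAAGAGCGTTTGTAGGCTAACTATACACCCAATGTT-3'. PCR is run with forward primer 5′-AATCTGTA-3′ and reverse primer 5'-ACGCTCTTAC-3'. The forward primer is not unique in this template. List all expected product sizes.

137 bp, 69 bp

The forward primer AATCTGTA matches the top strand at positions 25–32, 93–100.
The reverse primer's reverse complement is GTAAGAGCGT, matching at positions 152–161.
Each forward site pairs with the reverse site to give a product ending at position 161: sizes 137, 69 bp.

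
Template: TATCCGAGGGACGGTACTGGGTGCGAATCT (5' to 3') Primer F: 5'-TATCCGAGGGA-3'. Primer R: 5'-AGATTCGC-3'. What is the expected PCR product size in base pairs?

30 bp

Scanning the template, TATCCGAGGGA occurs at positions 1–11; this primer anneals to the bottom strand there with its 3' end pointing downstream.
The reverse primer's reverse complement is GCGAATCT, which matches the template at positions 23–30.
Amplicon spans positions 1–30: 30 bp.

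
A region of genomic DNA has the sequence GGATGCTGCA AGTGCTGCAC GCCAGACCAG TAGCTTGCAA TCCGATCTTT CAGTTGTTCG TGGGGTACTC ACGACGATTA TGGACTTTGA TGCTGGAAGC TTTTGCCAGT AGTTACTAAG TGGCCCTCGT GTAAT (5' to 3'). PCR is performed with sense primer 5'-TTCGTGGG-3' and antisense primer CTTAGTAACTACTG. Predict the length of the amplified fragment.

64 bp

Forward primer TTCGTGGG is found on the top strand at positions 57–64.
The reverse primer's reverse complement is CAGTAGTTACTAAG, which matches the template at positions 107–120.
Product length = (reverse-primer end) − (forward-primer start) + 1 = 120 − 57 + 1 = 64 bp.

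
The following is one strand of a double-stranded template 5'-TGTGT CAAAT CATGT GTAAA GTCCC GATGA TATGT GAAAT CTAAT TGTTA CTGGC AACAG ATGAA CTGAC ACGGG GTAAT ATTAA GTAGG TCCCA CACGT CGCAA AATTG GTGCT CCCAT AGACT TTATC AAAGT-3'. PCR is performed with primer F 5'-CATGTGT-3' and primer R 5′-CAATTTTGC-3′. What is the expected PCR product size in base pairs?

Forward primer CATGTGT is found on the top strand at positions 11–17.
The reverse primer's reverse complement is GCAAAATTG, which matches the template at positions 102–110.
Amplicon spans positions 11–110: 100 bp.

100 bp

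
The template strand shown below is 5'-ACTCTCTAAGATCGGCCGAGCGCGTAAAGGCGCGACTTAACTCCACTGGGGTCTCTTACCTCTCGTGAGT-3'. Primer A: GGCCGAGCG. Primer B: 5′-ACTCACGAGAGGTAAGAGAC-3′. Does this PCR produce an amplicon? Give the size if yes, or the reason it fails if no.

Primer A (GGCCGAGCG) matches the top strand at positions 14–22; it acts as a forward primer.
Primer B's reverse complement is GTCTCTTACCTCTCGTGAGT, matching the top strand at positions 51–70; it acts as a reverse primer.
The 3' ends face each other across positions 14–70, giving a 57 bp product.

Yes — a 57 bp product.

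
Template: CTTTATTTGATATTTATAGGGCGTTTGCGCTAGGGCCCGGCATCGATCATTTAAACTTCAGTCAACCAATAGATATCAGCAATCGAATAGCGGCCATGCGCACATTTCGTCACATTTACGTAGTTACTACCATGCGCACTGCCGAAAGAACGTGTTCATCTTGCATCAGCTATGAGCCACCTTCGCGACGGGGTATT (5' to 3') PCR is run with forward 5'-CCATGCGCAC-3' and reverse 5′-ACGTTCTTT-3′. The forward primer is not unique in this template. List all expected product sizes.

60 bp, 24 bp

The forward primer CCATGCGCAC matches the top strand at positions 94–103, 130–139.
The reverse primer's reverse complement is AAAGAACGT, matching at positions 145–153.
Each forward site pairs with the reverse site to give a product ending at position 153: sizes 60, 24 bp.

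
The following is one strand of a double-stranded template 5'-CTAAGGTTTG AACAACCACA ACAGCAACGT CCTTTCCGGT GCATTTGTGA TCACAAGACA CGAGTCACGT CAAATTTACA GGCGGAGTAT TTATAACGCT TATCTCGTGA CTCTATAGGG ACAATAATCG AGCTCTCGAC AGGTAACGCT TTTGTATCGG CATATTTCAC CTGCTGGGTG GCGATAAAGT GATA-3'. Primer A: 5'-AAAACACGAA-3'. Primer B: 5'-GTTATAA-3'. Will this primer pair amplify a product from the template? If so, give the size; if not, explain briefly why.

No product — primer A has no binding site in the template.

Primer A (AAAACACGAA) does not match the top strand, and its reverse complement TTCGTGTTTT does not match either.
With no annealing site for primer A, no amplification occurs.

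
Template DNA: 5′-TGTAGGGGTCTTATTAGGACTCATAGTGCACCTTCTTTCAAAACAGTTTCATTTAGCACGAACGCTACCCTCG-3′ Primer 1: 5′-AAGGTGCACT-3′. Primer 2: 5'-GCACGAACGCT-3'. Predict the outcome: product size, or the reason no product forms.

No product — the primers' 3' ends point away from each other.

Primer 1 (AAGGTGCACT) has reverse complement AGTGCACCTT, which matches the top strand at positions 25–34; primer 1 anneals to the top strand there with its 3' end pointing upstream toward position 25.
Primer 2 (GCACGAACGCT) matches the top strand directly at positions 56–66; it anneals to the bottom strand with its 3' end pointing downstream toward position 66.
The 3' ends diverge (primer 1 extends toward position 1, primer 2 toward position 73), so the primers never converge on a shared product.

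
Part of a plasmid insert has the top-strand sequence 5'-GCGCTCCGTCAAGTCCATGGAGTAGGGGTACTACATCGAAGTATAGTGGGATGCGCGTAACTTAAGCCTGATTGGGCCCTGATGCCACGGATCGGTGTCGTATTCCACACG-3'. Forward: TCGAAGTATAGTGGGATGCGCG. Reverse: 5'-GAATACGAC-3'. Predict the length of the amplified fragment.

70 bp

The forward primer matches the template at positions 36–57.
Taking the reverse complement of GAATACGAC gives GTCGTATTC, found at positions 97–105 on the template; the primer anneals here to the top strand with its 3' end pointing upstream.
Product length = (reverse-primer end) − (forward-primer start) + 1 = 105 − 36 + 1 = 70 bp.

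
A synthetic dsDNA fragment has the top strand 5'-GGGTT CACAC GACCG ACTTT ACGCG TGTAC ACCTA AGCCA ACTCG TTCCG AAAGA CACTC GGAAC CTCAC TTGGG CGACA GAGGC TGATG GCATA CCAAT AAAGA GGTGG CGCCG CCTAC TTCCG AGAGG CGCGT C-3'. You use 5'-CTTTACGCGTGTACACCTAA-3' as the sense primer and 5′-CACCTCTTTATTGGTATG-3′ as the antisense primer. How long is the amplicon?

Forward primer CTTTACGCGTGTACACCTAA is found on the top strand at positions 17–36.
Reverse complement of the reverse primer: CATACCAATAAAGAGGTG. This occurs on the top strand at positions 92–109.
Product length = (reverse-primer end) − (forward-primer start) + 1 = 109 − 17 + 1 = 93 bp.

93 bp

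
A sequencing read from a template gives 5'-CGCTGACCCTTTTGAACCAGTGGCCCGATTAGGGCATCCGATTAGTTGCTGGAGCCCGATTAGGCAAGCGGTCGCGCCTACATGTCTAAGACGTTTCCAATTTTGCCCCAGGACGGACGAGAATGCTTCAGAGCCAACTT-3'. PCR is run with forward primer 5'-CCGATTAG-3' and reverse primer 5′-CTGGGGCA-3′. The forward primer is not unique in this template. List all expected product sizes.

87 bp, 74 bp, 56 bp

The forward primer CCGATTAG matches the top strand at positions 25–32, 38–45, 56–63.
The reverse primer's reverse complement is TGCCCCAG, matching at positions 104–111.
Each forward site pairs with the reverse site to give a product ending at position 111: sizes 87, 74, 56 bp.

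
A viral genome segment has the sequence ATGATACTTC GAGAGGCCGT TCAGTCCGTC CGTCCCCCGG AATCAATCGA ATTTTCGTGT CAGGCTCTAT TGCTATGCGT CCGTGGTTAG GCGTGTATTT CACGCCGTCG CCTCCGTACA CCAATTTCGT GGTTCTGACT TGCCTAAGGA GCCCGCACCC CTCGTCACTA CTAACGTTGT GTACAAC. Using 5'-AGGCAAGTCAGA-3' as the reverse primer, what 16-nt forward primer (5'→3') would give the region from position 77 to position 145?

The reverse primer's reverse complement TCTGACTTGCCT matches the template at positions 134–145; the product starts at position 77.
The forward primer is identical to the top strand over positions 77–92: GCGTCCGTGGTTAGGC.

5'-GCGTCCGTGGTTAGGC-3'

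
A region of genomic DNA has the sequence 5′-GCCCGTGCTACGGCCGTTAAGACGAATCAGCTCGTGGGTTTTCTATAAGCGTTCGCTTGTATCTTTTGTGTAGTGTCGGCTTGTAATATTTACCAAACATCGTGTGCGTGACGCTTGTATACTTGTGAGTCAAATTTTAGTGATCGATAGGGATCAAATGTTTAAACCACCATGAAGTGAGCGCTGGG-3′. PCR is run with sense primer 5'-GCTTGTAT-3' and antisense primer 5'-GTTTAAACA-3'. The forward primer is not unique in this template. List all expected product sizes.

The forward primer GCTTGTAT matches the top strand at positions 55–62, 113–120.
The reverse primer's reverse complement is TGTTTAAAC, matching at positions 159–167.
Each forward site pairs with the reverse site to give a product ending at position 167: sizes 113, 55 bp.

113 bp, 55 bp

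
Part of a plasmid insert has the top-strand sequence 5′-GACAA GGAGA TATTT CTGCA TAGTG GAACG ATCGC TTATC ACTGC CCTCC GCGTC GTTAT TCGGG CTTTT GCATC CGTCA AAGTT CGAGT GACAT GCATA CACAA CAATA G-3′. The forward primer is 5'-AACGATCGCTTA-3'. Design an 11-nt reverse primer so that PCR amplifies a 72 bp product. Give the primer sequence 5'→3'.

5'-TGCATGTCACT-3'

The forward primer binds at positions 27–38, so a 72 bp product ends at position 27 + 72 − 1 = 98.
The reverse primer anneals to the top strand over positions 88–98, i.e. to AGTGACATGCA.
Its sequence written 5'→3' is the reverse complement: TGCATGTCACT.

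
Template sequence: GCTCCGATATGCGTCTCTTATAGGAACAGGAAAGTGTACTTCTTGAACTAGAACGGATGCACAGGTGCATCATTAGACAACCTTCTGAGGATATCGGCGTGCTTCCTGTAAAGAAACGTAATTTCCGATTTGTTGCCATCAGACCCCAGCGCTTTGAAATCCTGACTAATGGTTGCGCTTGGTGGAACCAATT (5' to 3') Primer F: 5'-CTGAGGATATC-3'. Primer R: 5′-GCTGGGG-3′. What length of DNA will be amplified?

66 bp

Scanning the template, CTGAGGATATC occurs at positions 85–95; this primer anneals to the bottom strand there with its 3' end pointing downstream.
Taking the reverse complement of GCTGGGG gives CCCCAGC, found at positions 144–150 on the template; the primer anneals here to the top strand with its 3' end pointing upstream.
Amplicon spans positions 85–150: 66 bp.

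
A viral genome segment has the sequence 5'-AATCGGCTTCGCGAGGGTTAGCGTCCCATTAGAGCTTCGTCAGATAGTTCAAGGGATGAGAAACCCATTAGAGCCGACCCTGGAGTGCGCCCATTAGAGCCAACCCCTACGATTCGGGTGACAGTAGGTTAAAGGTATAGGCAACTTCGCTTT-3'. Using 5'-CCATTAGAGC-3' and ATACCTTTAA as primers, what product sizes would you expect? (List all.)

113 bp, 74 bp, 48 bp

The forward primer CCATTAGAGC matches the top strand at positions 26–35, 65–74, 91–100.
The reverse primer's reverse complement is TTAAAGGTAT, matching at positions 129–138.
Each forward site pairs with the reverse site to give a product ending at position 138: sizes 113, 74, 48 bp.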